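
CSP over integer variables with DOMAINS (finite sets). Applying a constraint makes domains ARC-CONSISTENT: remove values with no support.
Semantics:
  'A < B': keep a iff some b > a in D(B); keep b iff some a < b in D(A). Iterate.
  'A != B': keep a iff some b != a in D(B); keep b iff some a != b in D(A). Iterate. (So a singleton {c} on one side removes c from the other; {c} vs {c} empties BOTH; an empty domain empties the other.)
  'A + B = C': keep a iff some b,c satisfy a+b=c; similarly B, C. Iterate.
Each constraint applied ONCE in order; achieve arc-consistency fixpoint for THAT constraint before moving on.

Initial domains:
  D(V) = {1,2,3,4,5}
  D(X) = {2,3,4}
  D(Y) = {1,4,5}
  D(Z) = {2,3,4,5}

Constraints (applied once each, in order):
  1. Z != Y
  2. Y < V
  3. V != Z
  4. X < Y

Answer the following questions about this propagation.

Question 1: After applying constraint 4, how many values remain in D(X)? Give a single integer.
Answer: 2

Derivation:
Constraint 1 (Z != Y) on D(Z)={2,3,4,5} D(Y)={1,4,5}: no change
Constraint 2 (Y < V) on D(Y)={1,4,5} D(V)={1,2,3,4,5}: Y {1,4,5}->{1,4}; V {1,2,3,4,5}->{2,3,4,5}
Constraint 3 (V != Z) on D(V)={2,3,4,5} D(Z)={2,3,4,5}: no change
Constraint 4 (X < Y) on D(X)={2,3,4} D(Y)={1,4}: X {2,3,4}->{2,3}; Y {1,4}->{4}
So after constraint 4: D(X)={2,3}, size = 2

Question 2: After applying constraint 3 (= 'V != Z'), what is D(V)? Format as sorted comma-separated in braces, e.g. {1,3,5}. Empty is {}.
Constraint 1 (Z != Y) on D(Z)={2,3,4,5} D(Y)={1,4,5}: no change
Constraint 2 (Y < V) on D(Y)={1,4,5} D(V)={1,2,3,4,5}: Y {1,4,5}->{1,4}; V {1,2,3,4,5}->{2,3,4,5}
Constraint 3 (V != Z) on D(V)={2,3,4,5} D(Z)={2,3,4,5}: no change
So after constraint 3: D(V) = {2,3,4,5}

Answer: {2,3,4,5}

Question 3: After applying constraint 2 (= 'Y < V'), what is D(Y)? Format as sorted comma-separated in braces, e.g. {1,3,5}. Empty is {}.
Constraint 1 (Z != Y) on D(Z)={2,3,4,5} D(Y)={1,4,5}: no change
Constraint 2 (Y < V) on D(Y)={1,4,5} D(V)={1,2,3,4,5}: Y {1,4,5}->{1,4}; V {1,2,3,4,5}->{2,3,4,5}
So after constraint 2: D(Y) = {1,4}

Answer: {1,4}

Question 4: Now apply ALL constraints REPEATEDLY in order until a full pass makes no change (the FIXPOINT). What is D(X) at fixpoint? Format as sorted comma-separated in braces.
pass 0 (initial): D(X)={2,3,4}
pass 1: V {1,2,3,4,5}->{2,3,4,5}; X {2,3,4}->{2,3}; Y {1,4,5}->{4}
pass 2: V {2,3,4,5}->{5}; Z {2,3,4,5}->{2,3}
pass 3: no change
Fixpoint after 3 passes: D(X) = {2,3}

Answer: {2,3}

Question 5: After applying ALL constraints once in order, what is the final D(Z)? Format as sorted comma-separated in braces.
Constraint 1 (Z != Y) on D(Z)={2,3,4,5} D(Y)={1,4,5}: no change
Constraint 2 (Y < V) on D(Y)={1,4,5} D(V)={1,2,3,4,5}: Y {1,4,5}->{1,4}; V {1,2,3,4,5}->{2,3,4,5}
Constraint 3 (V != Z) on D(V)={2,3,4,5} D(Z)={2,3,4,5}: no change
Constraint 4 (X < Y) on D(X)={2,3,4} D(Y)={1,4}: X {2,3,4}->{2,3}; Y {1,4}->{4}
So after all 4 constraints: D(Z) = {2,3,4,5}

Answer: {2,3,4,5}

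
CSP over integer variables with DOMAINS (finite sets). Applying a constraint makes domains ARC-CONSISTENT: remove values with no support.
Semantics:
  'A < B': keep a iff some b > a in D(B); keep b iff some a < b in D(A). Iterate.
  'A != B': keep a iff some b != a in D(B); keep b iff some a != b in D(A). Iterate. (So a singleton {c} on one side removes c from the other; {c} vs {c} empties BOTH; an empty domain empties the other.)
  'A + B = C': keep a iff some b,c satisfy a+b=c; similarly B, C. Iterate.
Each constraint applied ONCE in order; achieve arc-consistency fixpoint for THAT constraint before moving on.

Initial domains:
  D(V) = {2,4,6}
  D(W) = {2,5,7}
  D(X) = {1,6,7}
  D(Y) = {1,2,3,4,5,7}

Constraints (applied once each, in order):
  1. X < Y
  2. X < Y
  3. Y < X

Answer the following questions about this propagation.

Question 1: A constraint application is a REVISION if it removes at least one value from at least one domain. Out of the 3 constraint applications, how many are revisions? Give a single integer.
Answer: 2

Derivation:
Constraint 1 (X < Y) on D(X)={1,6,7} D(Y)={1,2,3,4,5,7}: X {1,6,7}->{1,6}; Y {1,2,3,4,5,7}->{2,3,4,5,7} => REVISION
Constraint 2 (X < Y) on D(X)={1,6} D(Y)={2,3,4,5,7}: no change => not a revision
Constraint 3 (Y < X) on D(Y)={2,3,4,5,7} D(X)={1,6}: Y {2,3,4,5,7}->{2,3,4,5}; X {1,6}->{6} => REVISION
Total revisions = 2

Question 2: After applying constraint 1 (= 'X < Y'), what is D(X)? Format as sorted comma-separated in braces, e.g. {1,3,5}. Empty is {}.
Answer: {1,6}

Derivation:
Constraint 1 (X < Y) on D(X)={1,6,7} D(Y)={1,2,3,4,5,7}: X {1,6,7}->{1,6}; Y {1,2,3,4,5,7}->{2,3,4,5,7}
So after constraint 1: D(X) = {1,6}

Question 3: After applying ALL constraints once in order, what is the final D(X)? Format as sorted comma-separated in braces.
Constraint 1 (X < Y) on D(X)={1,6,7} D(Y)={1,2,3,4,5,7}: X {1,6,7}->{1,6}; Y {1,2,3,4,5,7}->{2,3,4,5,7}
Constraint 2 (X < Y) on D(X)={1,6} D(Y)={2,3,4,5,7}: no change
Constraint 3 (Y < X) on D(Y)={2,3,4,5,7} D(X)={1,6}: Y {2,3,4,5,7}->{2,3,4,5}; X {1,6}->{6}
So after all 3 constraints: D(X) = {6}

Answer: {6}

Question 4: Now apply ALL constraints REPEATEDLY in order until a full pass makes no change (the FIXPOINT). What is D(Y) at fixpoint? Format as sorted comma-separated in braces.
pass 0 (initial): D(Y)={1,2,3,4,5,7}
pass 1: X {1,6,7}->{6}; Y {1,2,3,4,5,7}->{2,3,4,5}
pass 2: X {6}->{}; Y {2,3,4,5}->{}
pass 3: no change
Fixpoint after 3 passes: D(Y) = {}

Answer: {}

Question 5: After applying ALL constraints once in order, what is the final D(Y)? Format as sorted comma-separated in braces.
Constraint 1 (X < Y) on D(X)={1,6,7} D(Y)={1,2,3,4,5,7}: X {1,6,7}->{1,6}; Y {1,2,3,4,5,7}->{2,3,4,5,7}
Constraint 2 (X < Y) on D(X)={1,6} D(Y)={2,3,4,5,7}: no change
Constraint 3 (Y < X) on D(Y)={2,3,4,5,7} D(X)={1,6}: Y {2,3,4,5,7}->{2,3,4,5}; X {1,6}->{6}
So after all 3 constraints: D(Y) = {2,3,4,5}

Answer: {2,3,4,5}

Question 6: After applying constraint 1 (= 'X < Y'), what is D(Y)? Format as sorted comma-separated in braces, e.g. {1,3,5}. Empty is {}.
Answer: {2,3,4,5,7}

Derivation:
Constraint 1 (X < Y) on D(X)={1,6,7} D(Y)={1,2,3,4,5,7}: X {1,6,7}->{1,6}; Y {1,2,3,4,5,7}->{2,3,4,5,7}
So after constraint 1: D(Y) = {2,3,4,5,7}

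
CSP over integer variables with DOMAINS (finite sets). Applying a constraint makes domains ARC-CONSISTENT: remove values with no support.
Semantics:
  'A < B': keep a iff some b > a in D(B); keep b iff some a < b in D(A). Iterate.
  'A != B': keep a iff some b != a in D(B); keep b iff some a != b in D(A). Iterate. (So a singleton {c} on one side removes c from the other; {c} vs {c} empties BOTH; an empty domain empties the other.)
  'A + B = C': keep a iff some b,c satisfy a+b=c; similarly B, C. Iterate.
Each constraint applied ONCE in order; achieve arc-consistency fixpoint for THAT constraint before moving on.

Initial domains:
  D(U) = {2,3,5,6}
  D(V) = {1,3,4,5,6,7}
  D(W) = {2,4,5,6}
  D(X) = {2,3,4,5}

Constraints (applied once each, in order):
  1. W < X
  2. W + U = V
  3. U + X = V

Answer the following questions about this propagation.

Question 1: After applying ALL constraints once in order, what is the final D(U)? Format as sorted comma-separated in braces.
Constraint 1 (W < X) on D(W)={2,4,5,6} D(X)={2,3,4,5}: W {2,4,5,6}->{2,4}; X {2,3,4,5}->{3,4,5}
Constraint 2 (W + U = V) on D(W)={2,4} D(U)={2,3,5,6} D(V)={1,3,4,5,6,7}: U {2,3,5,6}->{2,3,5}; V {1,3,4,5,6,7}->{4,5,6,7}
Constraint 3 (U + X = V) on D(U)={2,3,5} D(X)={3,4,5} D(V)={4,5,6,7}: U {2,3,5}->{2,3}; V {4,5,6,7}->{5,6,7}
So after all 3 constraints: D(U) = {2,3}

Answer: {2,3}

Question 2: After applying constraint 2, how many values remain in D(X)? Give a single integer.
Constraint 1 (W < X) on D(W)={2,4,5,6} D(X)={2,3,4,5}: W {2,4,5,6}->{2,4}; X {2,3,4,5}->{3,4,5}
Constraint 2 (W + U = V) on D(W)={2,4} D(U)={2,3,5,6} D(V)={1,3,4,5,6,7}: U {2,3,5,6}->{2,3,5}; V {1,3,4,5,6,7}->{4,5,6,7}
So after constraint 2: D(X)={3,4,5}, size = 3

Answer: 3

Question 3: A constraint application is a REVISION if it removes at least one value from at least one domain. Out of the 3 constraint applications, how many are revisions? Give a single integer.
Constraint 1 (W < X) on D(W)={2,4,5,6} D(X)={2,3,4,5}: W {2,4,5,6}->{2,4}; X {2,3,4,5}->{3,4,5} => REVISION
Constraint 2 (W + U = V) on D(W)={2,4} D(U)={2,3,5,6} D(V)={1,3,4,5,6,7}: U {2,3,5,6}->{2,3,5}; V {1,3,4,5,6,7}->{4,5,6,7} => REVISION
Constraint 3 (U + X = V) on D(U)={2,3,5} D(X)={3,4,5} D(V)={4,5,6,7}: U {2,3,5}->{2,3}; V {4,5,6,7}->{5,6,7} => REVISION
Total revisions = 3

Answer: 3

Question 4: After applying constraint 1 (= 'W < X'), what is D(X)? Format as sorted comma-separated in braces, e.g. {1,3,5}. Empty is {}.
Constraint 1 (W < X) on D(W)={2,4,5,6} D(X)={2,3,4,5}: W {2,4,5,6}->{2,4}; X {2,3,4,5}->{3,4,5}
So after constraint 1: D(X) = {3,4,5}

Answer: {3,4,5}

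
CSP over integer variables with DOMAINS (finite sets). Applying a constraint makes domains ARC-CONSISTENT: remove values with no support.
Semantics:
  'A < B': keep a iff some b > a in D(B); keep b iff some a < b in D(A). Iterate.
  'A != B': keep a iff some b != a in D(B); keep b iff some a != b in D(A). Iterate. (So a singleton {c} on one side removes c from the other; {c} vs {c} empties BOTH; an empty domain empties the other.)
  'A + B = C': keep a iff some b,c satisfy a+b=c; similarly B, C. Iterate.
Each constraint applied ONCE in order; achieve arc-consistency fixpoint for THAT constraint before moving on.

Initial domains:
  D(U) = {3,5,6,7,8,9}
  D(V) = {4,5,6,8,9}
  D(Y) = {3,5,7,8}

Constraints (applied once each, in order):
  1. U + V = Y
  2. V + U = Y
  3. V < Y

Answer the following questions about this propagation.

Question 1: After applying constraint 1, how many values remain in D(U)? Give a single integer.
Answer: 1

Derivation:
Constraint 1 (U + V = Y) on D(U)={3,5,6,7,8,9} D(V)={4,5,6,8,9} D(Y)={3,5,7,8}: U {3,5,6,7,8,9}->{3}; V {4,5,6,8,9}->{4,5}; Y {3,5,7,8}->{7,8}
So after constraint 1: D(U)={3}, size = 1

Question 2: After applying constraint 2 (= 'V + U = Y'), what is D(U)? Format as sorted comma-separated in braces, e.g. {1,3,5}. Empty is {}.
Answer: {3}

Derivation:
Constraint 1 (U + V = Y) on D(U)={3,5,6,7,8,9} D(V)={4,5,6,8,9} D(Y)={3,5,7,8}: U {3,5,6,7,8,9}->{3}; V {4,5,6,8,9}->{4,5}; Y {3,5,7,8}->{7,8}
Constraint 2 (V + U = Y) on D(V)={4,5} D(U)={3} D(Y)={7,8}: no change
So after constraint 2: D(U) = {3}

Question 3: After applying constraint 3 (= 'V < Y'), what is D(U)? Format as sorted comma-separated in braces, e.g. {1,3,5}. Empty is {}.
Constraint 1 (U + V = Y) on D(U)={3,5,6,7,8,9} D(V)={4,5,6,8,9} D(Y)={3,5,7,8}: U {3,5,6,7,8,9}->{3}; V {4,5,6,8,9}->{4,5}; Y {3,5,7,8}->{7,8}
Constraint 2 (V + U = Y) on D(V)={4,5} D(U)={3} D(Y)={7,8}: no change
Constraint 3 (V < Y) on D(V)={4,5} D(Y)={7,8}: no change
So after constraint 3: D(U) = {3}

Answer: {3}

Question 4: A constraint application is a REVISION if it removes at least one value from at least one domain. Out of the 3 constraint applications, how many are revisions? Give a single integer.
Constraint 1 (U + V = Y) on D(U)={3,5,6,7,8,9} D(V)={4,5,6,8,9} D(Y)={3,5,7,8}: U {3,5,6,7,8,9}->{3}; V {4,5,6,8,9}->{4,5}; Y {3,5,7,8}->{7,8} => REVISION
Constraint 2 (V + U = Y) on D(V)={4,5} D(U)={3} D(Y)={7,8}: no change => not a revision
Constraint 3 (V < Y) on D(V)={4,5} D(Y)={7,8}: no change => not a revision
Total revisions = 1

Answer: 1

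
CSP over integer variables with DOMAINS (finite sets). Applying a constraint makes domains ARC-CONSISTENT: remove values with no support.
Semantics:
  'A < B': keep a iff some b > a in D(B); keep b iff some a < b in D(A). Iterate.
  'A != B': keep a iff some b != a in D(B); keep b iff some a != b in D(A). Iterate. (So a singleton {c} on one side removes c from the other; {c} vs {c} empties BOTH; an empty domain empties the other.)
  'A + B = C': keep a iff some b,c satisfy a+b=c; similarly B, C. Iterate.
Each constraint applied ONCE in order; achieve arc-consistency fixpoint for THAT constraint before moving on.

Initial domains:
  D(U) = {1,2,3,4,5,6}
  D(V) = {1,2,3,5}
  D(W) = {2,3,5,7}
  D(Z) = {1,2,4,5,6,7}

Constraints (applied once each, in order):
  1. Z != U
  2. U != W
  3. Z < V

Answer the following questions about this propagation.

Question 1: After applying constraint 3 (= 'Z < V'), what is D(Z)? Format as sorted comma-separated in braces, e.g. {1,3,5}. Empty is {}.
Constraint 1 (Z != U) on D(Z)={1,2,4,5,6,7} D(U)={1,2,3,4,5,6}: no change
Constraint 2 (U != W) on D(U)={1,2,3,4,5,6} D(W)={2,3,5,7}: no change
Constraint 3 (Z < V) on D(Z)={1,2,4,5,6,7} D(V)={1,2,3,5}: Z {1,2,4,5,6,7}->{1,2,4}; V {1,2,3,5}->{2,3,5}
So after constraint 3: D(Z) = {1,2,4}

Answer: {1,2,4}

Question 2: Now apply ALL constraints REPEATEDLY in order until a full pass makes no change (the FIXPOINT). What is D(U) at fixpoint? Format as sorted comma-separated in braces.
pass 0 (initial): D(U)={1,2,3,4,5,6}
pass 1: V {1,2,3,5}->{2,3,5}; Z {1,2,4,5,6,7}->{1,2,4}
pass 2: no change
Fixpoint after 2 passes: D(U) = {1,2,3,4,5,6}

Answer: {1,2,3,4,5,6}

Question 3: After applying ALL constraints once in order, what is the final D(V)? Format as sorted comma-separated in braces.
Constraint 1 (Z != U) on D(Z)={1,2,4,5,6,7} D(U)={1,2,3,4,5,6}: no change
Constraint 2 (U != W) on D(U)={1,2,3,4,5,6} D(W)={2,3,5,7}: no change
Constraint 3 (Z < V) on D(Z)={1,2,4,5,6,7} D(V)={1,2,3,5}: Z {1,2,4,5,6,7}->{1,2,4}; V {1,2,3,5}->{2,3,5}
So after all 3 constraints: D(V) = {2,3,5}

Answer: {2,3,5}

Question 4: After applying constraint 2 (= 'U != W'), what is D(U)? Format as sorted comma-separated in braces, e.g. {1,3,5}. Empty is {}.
Answer: {1,2,3,4,5,6}

Derivation:
Constraint 1 (Z != U) on D(Z)={1,2,4,5,6,7} D(U)={1,2,3,4,5,6}: no change
Constraint 2 (U != W) on D(U)={1,2,3,4,5,6} D(W)={2,3,5,7}: no change
So after constraint 2: D(U) = {1,2,3,4,5,6}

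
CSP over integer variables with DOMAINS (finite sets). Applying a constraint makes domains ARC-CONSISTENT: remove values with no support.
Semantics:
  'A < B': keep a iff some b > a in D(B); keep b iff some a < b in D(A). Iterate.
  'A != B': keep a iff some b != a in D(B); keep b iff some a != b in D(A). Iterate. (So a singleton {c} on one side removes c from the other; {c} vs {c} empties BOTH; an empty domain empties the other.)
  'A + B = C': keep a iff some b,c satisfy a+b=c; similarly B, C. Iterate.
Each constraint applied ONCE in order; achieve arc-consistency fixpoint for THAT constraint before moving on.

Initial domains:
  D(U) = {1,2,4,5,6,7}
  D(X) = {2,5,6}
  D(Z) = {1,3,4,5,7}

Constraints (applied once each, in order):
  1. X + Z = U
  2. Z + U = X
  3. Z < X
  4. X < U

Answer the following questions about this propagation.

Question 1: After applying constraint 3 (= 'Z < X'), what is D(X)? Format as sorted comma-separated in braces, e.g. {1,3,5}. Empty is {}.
Answer: {6}

Derivation:
Constraint 1 (X + Z = U) on D(X)={2,5,6} D(Z)={1,3,4,5,7} D(U)={1,2,4,5,6,7}: Z {1,3,4,5,7}->{1,3,4,5}; U {1,2,4,5,6,7}->{5,6,7}
Constraint 2 (Z + U = X) on D(Z)={1,3,4,5} D(U)={5,6,7} D(X)={2,5,6}: Z {1,3,4,5}->{1}; U {5,6,7}->{5}; X {2,5,6}->{6}
Constraint 3 (Z < X) on D(Z)={1} D(X)={6}: no change
So after constraint 3: D(X) = {6}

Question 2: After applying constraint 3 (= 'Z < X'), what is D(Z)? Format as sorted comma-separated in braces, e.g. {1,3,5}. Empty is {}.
Constraint 1 (X + Z = U) on D(X)={2,5,6} D(Z)={1,3,4,5,7} D(U)={1,2,4,5,6,7}: Z {1,3,4,5,7}->{1,3,4,5}; U {1,2,4,5,6,7}->{5,6,7}
Constraint 2 (Z + U = X) on D(Z)={1,3,4,5} D(U)={5,6,7} D(X)={2,5,6}: Z {1,3,4,5}->{1}; U {5,6,7}->{5}; X {2,5,6}->{6}
Constraint 3 (Z < X) on D(Z)={1} D(X)={6}: no change
So after constraint 3: D(Z) = {1}

Answer: {1}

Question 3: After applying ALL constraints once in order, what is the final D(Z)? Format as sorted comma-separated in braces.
Answer: {1}

Derivation:
Constraint 1 (X + Z = U) on D(X)={2,5,6} D(Z)={1,3,4,5,7} D(U)={1,2,4,5,6,7}: Z {1,3,4,5,7}->{1,3,4,5}; U {1,2,4,5,6,7}->{5,6,7}
Constraint 2 (Z + U = X) on D(Z)={1,3,4,5} D(U)={5,6,7} D(X)={2,5,6}: Z {1,3,4,5}->{1}; U {5,6,7}->{5}; X {2,5,6}->{6}
Constraint 3 (Z < X) on D(Z)={1} D(X)={6}: no change
Constraint 4 (X < U) on D(X)={6} D(U)={5}: X {6}->{}; U {5}->{}
So after all 4 constraints: D(Z) = {1}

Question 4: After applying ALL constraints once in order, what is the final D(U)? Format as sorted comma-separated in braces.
Answer: {}

Derivation:
Constraint 1 (X + Z = U) on D(X)={2,5,6} D(Z)={1,3,4,5,7} D(U)={1,2,4,5,6,7}: Z {1,3,4,5,7}->{1,3,4,5}; U {1,2,4,5,6,7}->{5,6,7}
Constraint 2 (Z + U = X) on D(Z)={1,3,4,5} D(U)={5,6,7} D(X)={2,5,6}: Z {1,3,4,5}->{1}; U {5,6,7}->{5}; X {2,5,6}->{6}
Constraint 3 (Z < X) on D(Z)={1} D(X)={6}: no change
Constraint 4 (X < U) on D(X)={6} D(U)={5}: X {6}->{}; U {5}->{}
So after all 4 constraints: D(U) = {}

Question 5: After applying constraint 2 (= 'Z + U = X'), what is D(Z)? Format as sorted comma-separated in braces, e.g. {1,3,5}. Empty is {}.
Answer: {1}

Derivation:
Constraint 1 (X + Z = U) on D(X)={2,5,6} D(Z)={1,3,4,5,7} D(U)={1,2,4,5,6,7}: Z {1,3,4,5,7}->{1,3,4,5}; U {1,2,4,5,6,7}->{5,6,7}
Constraint 2 (Z + U = X) on D(Z)={1,3,4,5} D(U)={5,6,7} D(X)={2,5,6}: Z {1,3,4,5}->{1}; U {5,6,7}->{5}; X {2,5,6}->{6}
So after constraint 2: D(Z) = {1}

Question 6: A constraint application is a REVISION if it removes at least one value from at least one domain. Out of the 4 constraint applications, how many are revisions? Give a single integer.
Constraint 1 (X + Z = U) on D(X)={2,5,6} D(Z)={1,3,4,5,7} D(U)={1,2,4,5,6,7}: Z {1,3,4,5,7}->{1,3,4,5}; U {1,2,4,5,6,7}->{5,6,7} => REVISION
Constraint 2 (Z + U = X) on D(Z)={1,3,4,5} D(U)={5,6,7} D(X)={2,5,6}: Z {1,3,4,5}->{1}; U {5,6,7}->{5}; X {2,5,6}->{6} => REVISION
Constraint 3 (Z < X) on D(Z)={1} D(X)={6}: no change => not a revision
Constraint 4 (X < U) on D(X)={6} D(U)={5}: X {6}->{}; U {5}->{} => REVISION
Total revisions = 3

Answer: 3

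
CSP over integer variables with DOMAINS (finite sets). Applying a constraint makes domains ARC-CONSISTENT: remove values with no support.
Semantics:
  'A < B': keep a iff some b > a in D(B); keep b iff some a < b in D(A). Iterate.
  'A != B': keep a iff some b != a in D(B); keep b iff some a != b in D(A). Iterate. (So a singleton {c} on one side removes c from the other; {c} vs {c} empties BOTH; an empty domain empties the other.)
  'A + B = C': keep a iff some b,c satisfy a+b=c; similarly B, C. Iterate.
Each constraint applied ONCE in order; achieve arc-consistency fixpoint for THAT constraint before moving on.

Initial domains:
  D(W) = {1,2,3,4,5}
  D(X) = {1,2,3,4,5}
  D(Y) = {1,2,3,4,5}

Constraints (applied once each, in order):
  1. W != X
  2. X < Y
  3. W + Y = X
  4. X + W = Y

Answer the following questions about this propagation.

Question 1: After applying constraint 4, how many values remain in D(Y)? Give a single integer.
Answer: 0

Derivation:
Constraint 1 (W != X) on D(W)={1,2,3,4,5} D(X)={1,2,3,4,5}: no change
Constraint 2 (X < Y) on D(X)={1,2,3,4,5} D(Y)={1,2,3,4,5}: X {1,2,3,4,5}->{1,2,3,4}; Y {1,2,3,4,5}->{2,3,4,5}
Constraint 3 (W + Y = X) on D(W)={1,2,3,4,5} D(Y)={2,3,4,5} D(X)={1,2,3,4}: W {1,2,3,4,5}->{1,2}; Y {2,3,4,5}->{2,3}; X {1,2,3,4}->{3,4}
Constraint 4 (X + W = Y) on D(X)={3,4} D(W)={1,2} D(Y)={2,3}: X {3,4}->{}; W {1,2}->{}; Y {2,3}->{}
So after constraint 4: D(Y)={}, size = 0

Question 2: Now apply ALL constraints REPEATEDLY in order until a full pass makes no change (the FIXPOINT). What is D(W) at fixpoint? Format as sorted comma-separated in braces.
Answer: {}

Derivation:
pass 0 (initial): D(W)={1,2,3,4,5}
pass 1: W {1,2,3,4,5}->{}; X {1,2,3,4,5}->{}; Y {1,2,3,4,5}->{}
pass 2: no change
Fixpoint after 2 passes: D(W) = {}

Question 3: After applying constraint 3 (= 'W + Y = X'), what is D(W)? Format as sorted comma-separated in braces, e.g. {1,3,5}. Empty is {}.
Constraint 1 (W != X) on D(W)={1,2,3,4,5} D(X)={1,2,3,4,5}: no change
Constraint 2 (X < Y) on D(X)={1,2,3,4,5} D(Y)={1,2,3,4,5}: X {1,2,3,4,5}->{1,2,3,4}; Y {1,2,3,4,5}->{2,3,4,5}
Constraint 3 (W + Y = X) on D(W)={1,2,3,4,5} D(Y)={2,3,4,5} D(X)={1,2,3,4}: W {1,2,3,4,5}->{1,2}; Y {2,3,4,5}->{2,3}; X {1,2,3,4}->{3,4}
So after constraint 3: D(W) = {1,2}

Answer: {1,2}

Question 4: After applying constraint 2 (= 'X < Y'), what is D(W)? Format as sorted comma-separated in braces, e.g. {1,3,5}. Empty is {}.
Answer: {1,2,3,4,5}

Derivation:
Constraint 1 (W != X) on D(W)={1,2,3,4,5} D(X)={1,2,3,4,5}: no change
Constraint 2 (X < Y) on D(X)={1,2,3,4,5} D(Y)={1,2,3,4,5}: X {1,2,3,4,5}->{1,2,3,4}; Y {1,2,3,4,5}->{2,3,4,5}
So after constraint 2: D(W) = {1,2,3,4,5}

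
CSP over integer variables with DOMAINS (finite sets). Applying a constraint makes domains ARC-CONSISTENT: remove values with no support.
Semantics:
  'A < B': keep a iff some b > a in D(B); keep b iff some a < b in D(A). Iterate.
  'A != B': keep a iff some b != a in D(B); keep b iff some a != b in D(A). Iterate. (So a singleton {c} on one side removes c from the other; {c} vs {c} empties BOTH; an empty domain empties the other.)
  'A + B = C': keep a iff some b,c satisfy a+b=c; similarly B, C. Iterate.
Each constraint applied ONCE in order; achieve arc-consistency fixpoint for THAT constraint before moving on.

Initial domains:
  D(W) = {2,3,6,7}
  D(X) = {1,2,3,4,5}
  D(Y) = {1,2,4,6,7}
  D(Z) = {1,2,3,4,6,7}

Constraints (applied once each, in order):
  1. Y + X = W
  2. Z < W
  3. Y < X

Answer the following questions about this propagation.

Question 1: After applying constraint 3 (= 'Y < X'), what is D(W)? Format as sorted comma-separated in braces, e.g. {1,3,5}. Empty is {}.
Constraint 1 (Y + X = W) on D(Y)={1,2,4,6,7} D(X)={1,2,3,4,5} D(W)={2,3,6,7}: Y {1,2,4,6,7}->{1,2,4,6}
Constraint 2 (Z < W) on D(Z)={1,2,3,4,6,7} D(W)={2,3,6,7}: Z {1,2,3,4,6,7}->{1,2,3,4,6}
Constraint 3 (Y < X) on D(Y)={1,2,4,6} D(X)={1,2,3,4,5}: Y {1,2,4,6}->{1,2,4}; X {1,2,3,4,5}->{2,3,4,5}
So after constraint 3: D(W) = {2,3,6,7}

Answer: {2,3,6,7}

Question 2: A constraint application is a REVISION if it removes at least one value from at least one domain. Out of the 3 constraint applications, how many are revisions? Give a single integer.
Constraint 1 (Y + X = W) on D(Y)={1,2,4,6,7} D(X)={1,2,3,4,5} D(W)={2,3,6,7}: Y {1,2,4,6,7}->{1,2,4,6} => REVISION
Constraint 2 (Z < W) on D(Z)={1,2,3,4,6,7} D(W)={2,3,6,7}: Z {1,2,3,4,6,7}->{1,2,3,4,6} => REVISION
Constraint 3 (Y < X) on D(Y)={1,2,4,6} D(X)={1,2,3,4,5}: Y {1,2,4,6}->{1,2,4}; X {1,2,3,4,5}->{2,3,4,5} => REVISION
Total revisions = 3

Answer: 3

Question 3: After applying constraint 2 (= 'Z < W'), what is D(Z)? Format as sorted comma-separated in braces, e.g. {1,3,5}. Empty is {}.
Constraint 1 (Y + X = W) on D(Y)={1,2,4,6,7} D(X)={1,2,3,4,5} D(W)={2,3,6,7}: Y {1,2,4,6,7}->{1,2,4,6}
Constraint 2 (Z < W) on D(Z)={1,2,3,4,6,7} D(W)={2,3,6,7}: Z {1,2,3,4,6,7}->{1,2,3,4,6}
So after constraint 2: D(Z) = {1,2,3,4,6}

Answer: {1,2,3,4,6}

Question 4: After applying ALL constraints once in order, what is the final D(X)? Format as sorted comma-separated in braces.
Constraint 1 (Y + X = W) on D(Y)={1,2,4,6,7} D(X)={1,2,3,4,5} D(W)={2,3,6,7}: Y {1,2,4,6,7}->{1,2,4,6}
Constraint 2 (Z < W) on D(Z)={1,2,3,4,6,7} D(W)={2,3,6,7}: Z {1,2,3,4,6,7}->{1,2,3,4,6}
Constraint 3 (Y < X) on D(Y)={1,2,4,6} D(X)={1,2,3,4,5}: Y {1,2,4,6}->{1,2,4}; X {1,2,3,4,5}->{2,3,4,5}
So after all 3 constraints: D(X) = {2,3,4,5}

Answer: {2,3,4,5}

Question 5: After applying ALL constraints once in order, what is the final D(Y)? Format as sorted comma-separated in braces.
Answer: {1,2,4}

Derivation:
Constraint 1 (Y + X = W) on D(Y)={1,2,4,6,7} D(X)={1,2,3,4,5} D(W)={2,3,6,7}: Y {1,2,4,6,7}->{1,2,4,6}
Constraint 2 (Z < W) on D(Z)={1,2,3,4,6,7} D(W)={2,3,6,7}: Z {1,2,3,4,6,7}->{1,2,3,4,6}
Constraint 3 (Y < X) on D(Y)={1,2,4,6} D(X)={1,2,3,4,5}: Y {1,2,4,6}->{1,2,4}; X {1,2,3,4,5}->{2,3,4,5}
So after all 3 constraints: D(Y) = {1,2,4}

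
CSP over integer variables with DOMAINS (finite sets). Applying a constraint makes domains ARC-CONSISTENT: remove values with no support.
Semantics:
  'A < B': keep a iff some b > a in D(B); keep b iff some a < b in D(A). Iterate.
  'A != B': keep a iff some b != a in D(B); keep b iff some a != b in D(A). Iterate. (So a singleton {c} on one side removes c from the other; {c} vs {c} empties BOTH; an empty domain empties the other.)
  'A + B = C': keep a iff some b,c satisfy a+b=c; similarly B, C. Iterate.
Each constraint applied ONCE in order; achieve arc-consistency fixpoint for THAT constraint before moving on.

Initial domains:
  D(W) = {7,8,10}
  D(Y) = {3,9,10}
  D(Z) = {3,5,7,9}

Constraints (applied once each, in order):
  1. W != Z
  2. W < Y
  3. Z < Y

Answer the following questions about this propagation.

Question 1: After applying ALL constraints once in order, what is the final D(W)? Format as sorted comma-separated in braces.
Answer: {7,8}

Derivation:
Constraint 1 (W != Z) on D(W)={7,8,10} D(Z)={3,5,7,9}: no change
Constraint 2 (W < Y) on D(W)={7,8,10} D(Y)={3,9,10}: W {7,8,10}->{7,8}; Y {3,9,10}->{9,10}
Constraint 3 (Z < Y) on D(Z)={3,5,7,9} D(Y)={9,10}: no change
So after all 3 constraints: D(W) = {7,8}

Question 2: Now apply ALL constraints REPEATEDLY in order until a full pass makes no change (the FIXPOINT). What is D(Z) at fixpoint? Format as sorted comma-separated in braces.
pass 0 (initial): D(Z)={3,5,7,9}
pass 1: W {7,8,10}->{7,8}; Y {3,9,10}->{9,10}
pass 2: no change
Fixpoint after 2 passes: D(Z) = {3,5,7,9}

Answer: {3,5,7,9}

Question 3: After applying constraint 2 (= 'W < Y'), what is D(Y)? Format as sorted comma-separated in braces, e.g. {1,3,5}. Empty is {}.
Answer: {9,10}

Derivation:
Constraint 1 (W != Z) on D(W)={7,8,10} D(Z)={3,5,7,9}: no change
Constraint 2 (W < Y) on D(W)={7,8,10} D(Y)={3,9,10}: W {7,8,10}->{7,8}; Y {3,9,10}->{9,10}
So after constraint 2: D(Y) = {9,10}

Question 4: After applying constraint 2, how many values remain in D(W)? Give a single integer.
Constraint 1 (W != Z) on D(W)={7,8,10} D(Z)={3,5,7,9}: no change
Constraint 2 (W < Y) on D(W)={7,8,10} D(Y)={3,9,10}: W {7,8,10}->{7,8}; Y {3,9,10}->{9,10}
So after constraint 2: D(W)={7,8}, size = 2

Answer: 2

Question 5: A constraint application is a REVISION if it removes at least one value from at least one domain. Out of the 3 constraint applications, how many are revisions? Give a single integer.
Answer: 1

Derivation:
Constraint 1 (W != Z) on D(W)={7,8,10} D(Z)={3,5,7,9}: no change => not a revision
Constraint 2 (W < Y) on D(W)={7,8,10} D(Y)={3,9,10}: W {7,8,10}->{7,8}; Y {3,9,10}->{9,10} => REVISION
Constraint 3 (Z < Y) on D(Z)={3,5,7,9} D(Y)={9,10}: no change => not a revision
Total revisions = 1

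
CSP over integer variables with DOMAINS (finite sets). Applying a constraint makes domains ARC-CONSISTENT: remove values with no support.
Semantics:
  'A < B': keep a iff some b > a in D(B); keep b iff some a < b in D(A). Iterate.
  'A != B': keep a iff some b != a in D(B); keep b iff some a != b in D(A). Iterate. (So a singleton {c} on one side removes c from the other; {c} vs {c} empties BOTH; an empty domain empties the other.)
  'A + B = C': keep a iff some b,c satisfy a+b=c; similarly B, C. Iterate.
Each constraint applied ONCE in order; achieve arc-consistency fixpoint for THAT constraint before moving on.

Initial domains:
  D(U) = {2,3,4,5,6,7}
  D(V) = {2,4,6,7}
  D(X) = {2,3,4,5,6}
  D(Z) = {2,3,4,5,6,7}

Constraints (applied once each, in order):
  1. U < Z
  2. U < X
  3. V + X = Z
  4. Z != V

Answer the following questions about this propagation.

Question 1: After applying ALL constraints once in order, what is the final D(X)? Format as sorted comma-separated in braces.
Answer: {3,4,5}

Derivation:
Constraint 1 (U < Z) on D(U)={2,3,4,5,6,7} D(Z)={2,3,4,5,6,7}: U {2,3,4,5,6,7}->{2,3,4,5,6}; Z {2,3,4,5,6,7}->{3,4,5,6,7}
Constraint 2 (U < X) on D(U)={2,3,4,5,6} D(X)={2,3,4,5,6}: U {2,3,4,5,6}->{2,3,4,5}; X {2,3,4,5,6}->{3,4,5,6}
Constraint 3 (V + X = Z) on D(V)={2,4,6,7} D(X)={3,4,5,6} D(Z)={3,4,5,6,7}: V {2,4,6,7}->{2,4}; X {3,4,5,6}->{3,4,5}; Z {3,4,5,6,7}->{5,6,7}
Constraint 4 (Z != V) on D(Z)={5,6,7} D(V)={2,4}: no change
So after all 4 constraints: D(X) = {3,4,5}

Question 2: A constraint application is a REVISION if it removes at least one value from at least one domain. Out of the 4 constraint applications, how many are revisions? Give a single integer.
Answer: 3

Derivation:
Constraint 1 (U < Z) on D(U)={2,3,4,5,6,7} D(Z)={2,3,4,5,6,7}: U {2,3,4,5,6,7}->{2,3,4,5,6}; Z {2,3,4,5,6,7}->{3,4,5,6,7} => REVISION
Constraint 2 (U < X) on D(U)={2,3,4,5,6} D(X)={2,3,4,5,6}: U {2,3,4,5,6}->{2,3,4,5}; X {2,3,4,5,6}->{3,4,5,6} => REVISION
Constraint 3 (V + X = Z) on D(V)={2,4,6,7} D(X)={3,4,5,6} D(Z)={3,4,5,6,7}: V {2,4,6,7}->{2,4}; X {3,4,5,6}->{3,4,5}; Z {3,4,5,6,7}->{5,6,7} => REVISION
Constraint 4 (Z != V) on D(Z)={5,6,7} D(V)={2,4}: no change => not a revision
Total revisions = 3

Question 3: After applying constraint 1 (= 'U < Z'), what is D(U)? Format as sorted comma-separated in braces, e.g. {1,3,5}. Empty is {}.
Answer: {2,3,4,5,6}

Derivation:
Constraint 1 (U < Z) on D(U)={2,3,4,5,6,7} D(Z)={2,3,4,5,6,7}: U {2,3,4,5,6,7}->{2,3,4,5,6}; Z {2,3,4,5,6,7}->{3,4,5,6,7}
So after constraint 1: D(U) = {2,3,4,5,6}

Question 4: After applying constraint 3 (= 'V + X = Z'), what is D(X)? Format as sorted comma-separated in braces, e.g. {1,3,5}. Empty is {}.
Answer: {3,4,5}

Derivation:
Constraint 1 (U < Z) on D(U)={2,3,4,5,6,7} D(Z)={2,3,4,5,6,7}: U {2,3,4,5,6,7}->{2,3,4,5,6}; Z {2,3,4,5,6,7}->{3,4,5,6,7}
Constraint 2 (U < X) on D(U)={2,3,4,5,6} D(X)={2,3,4,5,6}: U {2,3,4,5,6}->{2,3,4,5}; X {2,3,4,5,6}->{3,4,5,6}
Constraint 3 (V + X = Z) on D(V)={2,4,6,7} D(X)={3,4,5,6} D(Z)={3,4,5,6,7}: V {2,4,6,7}->{2,4}; X {3,4,5,6}->{3,4,5}; Z {3,4,5,6,7}->{5,6,7}
So after constraint 3: D(X) = {3,4,5}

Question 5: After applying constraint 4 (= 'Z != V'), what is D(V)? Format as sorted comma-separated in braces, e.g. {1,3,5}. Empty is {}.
Constraint 1 (U < Z) on D(U)={2,3,4,5,6,7} D(Z)={2,3,4,5,6,7}: U {2,3,4,5,6,7}->{2,3,4,5,6}; Z {2,3,4,5,6,7}->{3,4,5,6,7}
Constraint 2 (U < X) on D(U)={2,3,4,5,6} D(X)={2,3,4,5,6}: U {2,3,4,5,6}->{2,3,4,5}; X {2,3,4,5,6}->{3,4,5,6}
Constraint 3 (V + X = Z) on D(V)={2,4,6,7} D(X)={3,4,5,6} D(Z)={3,4,5,6,7}: V {2,4,6,7}->{2,4}; X {3,4,5,6}->{3,4,5}; Z {3,4,5,6,7}->{5,6,7}
Constraint 4 (Z != V) on D(Z)={5,6,7} D(V)={2,4}: no change
So after constraint 4: D(V) = {2,4}

Answer: {2,4}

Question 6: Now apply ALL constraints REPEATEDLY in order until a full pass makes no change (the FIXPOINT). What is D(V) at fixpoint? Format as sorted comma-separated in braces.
Answer: {2,4}

Derivation:
pass 0 (initial): D(V)={2,4,6,7}
pass 1: U {2,3,4,5,6,7}->{2,3,4,5}; V {2,4,6,7}->{2,4}; X {2,3,4,5,6}->{3,4,5}; Z {2,3,4,5,6,7}->{5,6,7}
pass 2: U {2,3,4,5}->{2,3,4}
pass 3: no change
Fixpoint after 3 passes: D(V) = {2,4}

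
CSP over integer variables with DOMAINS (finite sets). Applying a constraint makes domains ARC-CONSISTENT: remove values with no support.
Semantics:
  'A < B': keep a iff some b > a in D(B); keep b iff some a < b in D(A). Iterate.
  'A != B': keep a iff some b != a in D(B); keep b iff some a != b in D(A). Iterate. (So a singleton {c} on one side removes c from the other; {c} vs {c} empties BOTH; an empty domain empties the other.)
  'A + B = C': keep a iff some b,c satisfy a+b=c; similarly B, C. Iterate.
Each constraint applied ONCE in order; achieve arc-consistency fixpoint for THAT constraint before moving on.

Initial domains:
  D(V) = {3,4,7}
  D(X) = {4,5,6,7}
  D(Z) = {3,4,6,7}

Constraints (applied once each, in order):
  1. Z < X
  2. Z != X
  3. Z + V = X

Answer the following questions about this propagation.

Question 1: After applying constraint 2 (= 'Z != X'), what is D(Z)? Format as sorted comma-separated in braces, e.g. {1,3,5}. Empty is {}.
Constraint 1 (Z < X) on D(Z)={3,4,6,7} D(X)={4,5,6,7}: Z {3,4,6,7}->{3,4,6}
Constraint 2 (Z != X) on D(Z)={3,4,6} D(X)={4,5,6,7}: no change
So after constraint 2: D(Z) = {3,4,6}

Answer: {3,4,6}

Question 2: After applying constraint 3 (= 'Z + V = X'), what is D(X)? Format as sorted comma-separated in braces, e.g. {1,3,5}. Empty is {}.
Answer: {6,7}

Derivation:
Constraint 1 (Z < X) on D(Z)={3,4,6,7} D(X)={4,5,6,7}: Z {3,4,6,7}->{3,4,6}
Constraint 2 (Z != X) on D(Z)={3,4,6} D(X)={4,5,6,7}: no change
Constraint 3 (Z + V = X) on D(Z)={3,4,6} D(V)={3,4,7} D(X)={4,5,6,7}: Z {3,4,6}->{3,4}; V {3,4,7}->{3,4}; X {4,5,6,7}->{6,7}
So after constraint 3: D(X) = {6,7}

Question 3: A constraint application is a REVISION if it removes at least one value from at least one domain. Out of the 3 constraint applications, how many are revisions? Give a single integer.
Answer: 2

Derivation:
Constraint 1 (Z < X) on D(Z)={3,4,6,7} D(X)={4,5,6,7}: Z {3,4,6,7}->{3,4,6} => REVISION
Constraint 2 (Z != X) on D(Z)={3,4,6} D(X)={4,5,6,7}: no change => not a revision
Constraint 3 (Z + V = X) on D(Z)={3,4,6} D(V)={3,4,7} D(X)={4,5,6,7}: Z {3,4,6}->{3,4}; V {3,4,7}->{3,4}; X {4,5,6,7}->{6,7} => REVISION
Total revisions = 2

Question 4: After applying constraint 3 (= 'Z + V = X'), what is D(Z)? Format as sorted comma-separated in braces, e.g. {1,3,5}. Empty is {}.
Answer: {3,4}

Derivation:
Constraint 1 (Z < X) on D(Z)={3,4,6,7} D(X)={4,5,6,7}: Z {3,4,6,7}->{3,4,6}
Constraint 2 (Z != X) on D(Z)={3,4,6} D(X)={4,5,6,7}: no change
Constraint 3 (Z + V = X) on D(Z)={3,4,6} D(V)={3,4,7} D(X)={4,5,6,7}: Z {3,4,6}->{3,4}; V {3,4,7}->{3,4}; X {4,5,6,7}->{6,7}
So after constraint 3: D(Z) = {3,4}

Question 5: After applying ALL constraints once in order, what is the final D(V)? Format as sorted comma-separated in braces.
Answer: {3,4}

Derivation:
Constraint 1 (Z < X) on D(Z)={3,4,6,7} D(X)={4,5,6,7}: Z {3,4,6,7}->{3,4,6}
Constraint 2 (Z != X) on D(Z)={3,4,6} D(X)={4,5,6,7}: no change
Constraint 3 (Z + V = X) on D(Z)={3,4,6} D(V)={3,4,7} D(X)={4,5,6,7}: Z {3,4,6}->{3,4}; V {3,4,7}->{3,4}; X {4,5,6,7}->{6,7}
So after all 3 constraints: D(V) = {3,4}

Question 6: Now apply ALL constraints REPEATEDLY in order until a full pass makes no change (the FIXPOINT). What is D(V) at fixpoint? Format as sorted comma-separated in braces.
pass 0 (initial): D(V)={3,4,7}
pass 1: V {3,4,7}->{3,4}; X {4,5,6,7}->{6,7}; Z {3,4,6,7}->{3,4}
pass 2: no change
Fixpoint after 2 passes: D(V) = {3,4}

Answer: {3,4}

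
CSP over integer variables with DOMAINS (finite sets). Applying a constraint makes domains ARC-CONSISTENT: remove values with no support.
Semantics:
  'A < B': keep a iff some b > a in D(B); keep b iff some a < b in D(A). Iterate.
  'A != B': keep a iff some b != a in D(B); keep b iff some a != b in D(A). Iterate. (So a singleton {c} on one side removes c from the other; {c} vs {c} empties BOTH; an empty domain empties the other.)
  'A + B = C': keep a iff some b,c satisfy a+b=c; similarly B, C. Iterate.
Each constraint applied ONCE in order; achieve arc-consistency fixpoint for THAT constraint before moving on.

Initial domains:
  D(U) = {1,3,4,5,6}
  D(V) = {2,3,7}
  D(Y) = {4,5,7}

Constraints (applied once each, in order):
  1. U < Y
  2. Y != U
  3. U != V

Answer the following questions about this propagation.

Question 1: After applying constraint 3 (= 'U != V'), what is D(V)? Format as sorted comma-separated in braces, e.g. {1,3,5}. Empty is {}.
Constraint 1 (U < Y) on D(U)={1,3,4,5,6} D(Y)={4,5,7}: no change
Constraint 2 (Y != U) on D(Y)={4,5,7} D(U)={1,3,4,5,6}: no change
Constraint 3 (U != V) on D(U)={1,3,4,5,6} D(V)={2,3,7}: no change
So after constraint 3: D(V) = {2,3,7}

Answer: {2,3,7}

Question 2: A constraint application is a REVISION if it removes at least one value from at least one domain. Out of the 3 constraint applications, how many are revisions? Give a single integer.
Answer: 0

Derivation:
Constraint 1 (U < Y) on D(U)={1,3,4,5,6} D(Y)={4,5,7}: no change => not a revision
Constraint 2 (Y != U) on D(Y)={4,5,7} D(U)={1,3,4,5,6}: no change => not a revision
Constraint 3 (U != V) on D(U)={1,3,4,5,6} D(V)={2,3,7}: no change => not a revision
Total revisions = 0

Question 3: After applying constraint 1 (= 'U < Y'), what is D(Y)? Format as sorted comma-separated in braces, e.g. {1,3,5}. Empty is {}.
Answer: {4,5,7}

Derivation:
Constraint 1 (U < Y) on D(U)={1,3,4,5,6} D(Y)={4,5,7}: no change
So after constraint 1: D(Y) = {4,5,7}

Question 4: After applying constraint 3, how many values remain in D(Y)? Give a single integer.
Constraint 1 (U < Y) on D(U)={1,3,4,5,6} D(Y)={4,5,7}: no change
Constraint 2 (Y != U) on D(Y)={4,5,7} D(U)={1,3,4,5,6}: no change
Constraint 3 (U != V) on D(U)={1,3,4,5,6} D(V)={2,3,7}: no change
So after constraint 3: D(Y)={4,5,7}, size = 3

Answer: 3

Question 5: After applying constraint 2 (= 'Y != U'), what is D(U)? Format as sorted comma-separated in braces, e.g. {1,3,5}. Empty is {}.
Answer: {1,3,4,5,6}

Derivation:
Constraint 1 (U < Y) on D(U)={1,3,4,5,6} D(Y)={4,5,7}: no change
Constraint 2 (Y != U) on D(Y)={4,5,7} D(U)={1,3,4,5,6}: no change
So after constraint 2: D(U) = {1,3,4,5,6}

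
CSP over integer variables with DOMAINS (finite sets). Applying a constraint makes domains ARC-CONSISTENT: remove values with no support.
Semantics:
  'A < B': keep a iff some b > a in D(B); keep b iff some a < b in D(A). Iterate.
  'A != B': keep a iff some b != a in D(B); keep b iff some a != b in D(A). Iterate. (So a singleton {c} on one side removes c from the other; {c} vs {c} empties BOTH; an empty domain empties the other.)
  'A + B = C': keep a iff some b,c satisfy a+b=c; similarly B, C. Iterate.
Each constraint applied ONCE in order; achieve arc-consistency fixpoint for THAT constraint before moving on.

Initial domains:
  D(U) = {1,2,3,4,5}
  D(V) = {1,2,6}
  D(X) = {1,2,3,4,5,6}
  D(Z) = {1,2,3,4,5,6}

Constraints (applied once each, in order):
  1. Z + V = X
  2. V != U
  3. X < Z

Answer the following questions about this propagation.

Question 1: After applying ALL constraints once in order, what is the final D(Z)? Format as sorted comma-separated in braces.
Constraint 1 (Z + V = X) on D(Z)={1,2,3,4,5,6} D(V)={1,2,6} D(X)={1,2,3,4,5,6}: Z {1,2,3,4,5,6}->{1,2,3,4,5}; V {1,2,6}->{1,2}; X {1,2,3,4,5,6}->{2,3,4,5,6}
Constraint 2 (V != U) on D(V)={1,2} D(U)={1,2,3,4,5}: no change
Constraint 3 (X < Z) on D(X)={2,3,4,5,6} D(Z)={1,2,3,4,5}: X {2,3,4,5,6}->{2,3,4}; Z {1,2,3,4,5}->{3,4,5}
So after all 3 constraints: D(Z) = {3,4,5}

Answer: {3,4,5}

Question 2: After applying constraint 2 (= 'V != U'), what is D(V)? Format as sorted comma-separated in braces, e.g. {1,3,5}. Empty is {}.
Constraint 1 (Z + V = X) on D(Z)={1,2,3,4,5,6} D(V)={1,2,6} D(X)={1,2,3,4,5,6}: Z {1,2,3,4,5,6}->{1,2,3,4,5}; V {1,2,6}->{1,2}; X {1,2,3,4,5,6}->{2,3,4,5,6}
Constraint 2 (V != U) on D(V)={1,2} D(U)={1,2,3,4,5}: no change
So after constraint 2: D(V) = {1,2}

Answer: {1,2}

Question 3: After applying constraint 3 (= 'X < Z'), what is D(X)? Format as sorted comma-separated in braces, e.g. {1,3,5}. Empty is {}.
Answer: {2,3,4}

Derivation:
Constraint 1 (Z + V = X) on D(Z)={1,2,3,4,5,6} D(V)={1,2,6} D(X)={1,2,3,4,5,6}: Z {1,2,3,4,5,6}->{1,2,3,4,5}; V {1,2,6}->{1,2}; X {1,2,3,4,5,6}->{2,3,4,5,6}
Constraint 2 (V != U) on D(V)={1,2} D(U)={1,2,3,4,5}: no change
Constraint 3 (X < Z) on D(X)={2,3,4,5,6} D(Z)={1,2,3,4,5}: X {2,3,4,5,6}->{2,3,4}; Z {1,2,3,4,5}->{3,4,5}
So after constraint 3: D(X) = {2,3,4}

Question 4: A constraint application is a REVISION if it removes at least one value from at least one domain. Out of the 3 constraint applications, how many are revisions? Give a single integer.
Constraint 1 (Z + V = X) on D(Z)={1,2,3,4,5,6} D(V)={1,2,6} D(X)={1,2,3,4,5,6}: Z {1,2,3,4,5,6}->{1,2,3,4,5}; V {1,2,6}->{1,2}; X {1,2,3,4,5,6}->{2,3,4,5,6} => REVISION
Constraint 2 (V != U) on D(V)={1,2} D(U)={1,2,3,4,5}: no change => not a revision
Constraint 3 (X < Z) on D(X)={2,3,4,5,6} D(Z)={1,2,3,4,5}: X {2,3,4,5,6}->{2,3,4}; Z {1,2,3,4,5}->{3,4,5} => REVISION
Total revisions = 2

Answer: 2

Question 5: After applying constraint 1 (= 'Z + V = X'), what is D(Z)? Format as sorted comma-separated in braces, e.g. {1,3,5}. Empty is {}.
Answer: {1,2,3,4,5}

Derivation:
Constraint 1 (Z + V = X) on D(Z)={1,2,3,4,5,6} D(V)={1,2,6} D(X)={1,2,3,4,5,6}: Z {1,2,3,4,5,6}->{1,2,3,4,5}; V {1,2,6}->{1,2}; X {1,2,3,4,5,6}->{2,3,4,5,6}
So after constraint 1: D(Z) = {1,2,3,4,5}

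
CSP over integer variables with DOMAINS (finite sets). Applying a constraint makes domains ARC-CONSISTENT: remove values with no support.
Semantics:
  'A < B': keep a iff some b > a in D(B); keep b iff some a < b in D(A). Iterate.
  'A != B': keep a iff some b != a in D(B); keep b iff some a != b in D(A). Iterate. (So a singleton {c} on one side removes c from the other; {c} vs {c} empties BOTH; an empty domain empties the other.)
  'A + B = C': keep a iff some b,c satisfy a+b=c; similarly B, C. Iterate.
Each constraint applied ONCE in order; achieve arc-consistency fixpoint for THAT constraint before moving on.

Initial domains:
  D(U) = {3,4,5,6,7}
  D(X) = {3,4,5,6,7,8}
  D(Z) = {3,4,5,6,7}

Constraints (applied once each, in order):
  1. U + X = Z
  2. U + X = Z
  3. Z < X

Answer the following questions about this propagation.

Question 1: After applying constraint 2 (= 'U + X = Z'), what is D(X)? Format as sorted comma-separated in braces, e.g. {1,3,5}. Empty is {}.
Constraint 1 (U + X = Z) on D(U)={3,4,5,6,7} D(X)={3,4,5,6,7,8} D(Z)={3,4,5,6,7}: U {3,4,5,6,7}->{3,4}; X {3,4,5,6,7,8}->{3,4}; Z {3,4,5,6,7}->{6,7}
Constraint 2 (U + X = Z) on D(U)={3,4} D(X)={3,4} D(Z)={6,7}: no change
So after constraint 2: D(X) = {3,4}

Answer: {3,4}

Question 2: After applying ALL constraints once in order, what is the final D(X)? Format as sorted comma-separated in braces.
Answer: {}

Derivation:
Constraint 1 (U + X = Z) on D(U)={3,4,5,6,7} D(X)={3,4,5,6,7,8} D(Z)={3,4,5,6,7}: U {3,4,5,6,7}->{3,4}; X {3,4,5,6,7,8}->{3,4}; Z {3,4,5,6,7}->{6,7}
Constraint 2 (U + X = Z) on D(U)={3,4} D(X)={3,4} D(Z)={6,7}: no change
Constraint 3 (Z < X) on D(Z)={6,7} D(X)={3,4}: Z {6,7}->{}; X {3,4}->{}
So after all 3 constraints: D(X) = {}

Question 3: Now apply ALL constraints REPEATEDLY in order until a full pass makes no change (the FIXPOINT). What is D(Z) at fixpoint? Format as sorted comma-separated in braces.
Answer: {}

Derivation:
pass 0 (initial): D(Z)={3,4,5,6,7}
pass 1: U {3,4,5,6,7}->{3,4}; X {3,4,5,6,7,8}->{}; Z {3,4,5,6,7}->{}
pass 2: U {3,4}->{}
pass 3: no change
Fixpoint after 3 passes: D(Z) = {}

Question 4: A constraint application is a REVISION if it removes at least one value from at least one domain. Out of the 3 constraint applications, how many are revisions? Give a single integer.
Constraint 1 (U + X = Z) on D(U)={3,4,5,6,7} D(X)={3,4,5,6,7,8} D(Z)={3,4,5,6,7}: U {3,4,5,6,7}->{3,4}; X {3,4,5,6,7,8}->{3,4}; Z {3,4,5,6,7}->{6,7} => REVISION
Constraint 2 (U + X = Z) on D(U)={3,4} D(X)={3,4} D(Z)={6,7}: no change => not a revision
Constraint 3 (Z < X) on D(Z)={6,7} D(X)={3,4}: Z {6,7}->{}; X {3,4}->{} => REVISION
Total revisions = 2

Answer: 2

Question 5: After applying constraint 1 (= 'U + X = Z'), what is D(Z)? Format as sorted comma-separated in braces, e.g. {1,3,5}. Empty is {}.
Answer: {6,7}

Derivation:
Constraint 1 (U + X = Z) on D(U)={3,4,5,6,7} D(X)={3,4,5,6,7,8} D(Z)={3,4,5,6,7}: U {3,4,5,6,7}->{3,4}; X {3,4,5,6,7,8}->{3,4}; Z {3,4,5,6,7}->{6,7}
So after constraint 1: D(Z) = {6,7}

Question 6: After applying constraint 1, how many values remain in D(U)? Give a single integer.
Constraint 1 (U + X = Z) on D(U)={3,4,5,6,7} D(X)={3,4,5,6,7,8} D(Z)={3,4,5,6,7}: U {3,4,5,6,7}->{3,4}; X {3,4,5,6,7,8}->{3,4}; Z {3,4,5,6,7}->{6,7}
So after constraint 1: D(U)={3,4}, size = 2

Answer: 2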